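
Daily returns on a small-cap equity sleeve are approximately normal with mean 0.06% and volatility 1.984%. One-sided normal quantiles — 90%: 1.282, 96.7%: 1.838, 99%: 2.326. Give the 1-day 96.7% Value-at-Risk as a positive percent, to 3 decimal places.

VaR = −μ + z·σ = −(0.06%) + 1.838 × 1.984% = 3.587%.

3.587%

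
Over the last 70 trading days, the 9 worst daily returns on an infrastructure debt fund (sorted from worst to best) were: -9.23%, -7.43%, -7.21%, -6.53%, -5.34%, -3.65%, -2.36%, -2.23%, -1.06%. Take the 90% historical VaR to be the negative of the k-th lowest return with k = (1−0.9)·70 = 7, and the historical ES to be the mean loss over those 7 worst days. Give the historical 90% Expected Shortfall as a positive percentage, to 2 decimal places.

5.96%

The 7 worst returns sum to -41.75%.
ES = −(-41.75%) / 7 = 5.9642…% ≈ 5.96%.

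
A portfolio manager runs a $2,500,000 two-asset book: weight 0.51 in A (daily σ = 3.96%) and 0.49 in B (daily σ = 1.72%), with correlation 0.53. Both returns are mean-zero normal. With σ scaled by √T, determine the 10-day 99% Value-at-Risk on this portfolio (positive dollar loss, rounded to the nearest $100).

$472,200

σ_p = √(0.51²·3.96² + 0.49²·1.72² + 2·0.53·0.51·0.49·3.96·1.72) = 2.568%.
σ_{10d} = 2.568% × √10 = 8.121%.
z(99%) = 2.326.
VaR = 2.326 × 8.121% = 18.889%; on $2,500,000 that is $472,225.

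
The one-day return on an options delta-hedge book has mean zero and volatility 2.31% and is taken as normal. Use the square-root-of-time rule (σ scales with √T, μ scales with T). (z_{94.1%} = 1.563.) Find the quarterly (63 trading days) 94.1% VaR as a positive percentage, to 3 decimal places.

σ_{63d} = 2.31% × √63 = 18.335%.
VaR = 1.563 × 18.335% = 28.658%.

28.658%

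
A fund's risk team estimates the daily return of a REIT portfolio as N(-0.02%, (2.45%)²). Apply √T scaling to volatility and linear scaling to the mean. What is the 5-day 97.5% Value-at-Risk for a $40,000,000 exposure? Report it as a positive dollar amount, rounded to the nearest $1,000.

$4,335,000

At 97.5%, z = 1.960.
σ_{5d} = 2.45% × √5 = 5.478%; μ_{5d} = 5 × -0.02% = -0.100%.
VaR = −(-0.100%) + 1.960 × 5.478% = 10.837%.
On $40,000,000: 0.10837 × $40,000,000 = $4,334,800.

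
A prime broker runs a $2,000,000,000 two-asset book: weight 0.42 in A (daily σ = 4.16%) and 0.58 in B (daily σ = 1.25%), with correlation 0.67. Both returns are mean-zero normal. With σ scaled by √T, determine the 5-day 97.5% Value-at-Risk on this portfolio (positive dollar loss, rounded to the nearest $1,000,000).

σ_p = √(0.42²·4.16² + 0.58²·1.25² + 2·0.67·0.42·0.58·4.16·1.25) = 2.297%.
σ_{5d} = 2.297% × √5 = 5.136%.
z(97.5%) = 1.960.
VaR = 1.960 × 5.136% = 10.067%; on $2,000,000,000 that is $201,340,000.

$201,000,000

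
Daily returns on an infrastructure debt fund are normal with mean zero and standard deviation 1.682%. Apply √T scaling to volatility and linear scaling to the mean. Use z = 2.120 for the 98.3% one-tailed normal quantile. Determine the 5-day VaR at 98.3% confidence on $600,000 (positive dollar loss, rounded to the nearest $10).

σ_{5d} = 1.682% × √5 = 3.761%.
VaR = 2.120 × 3.761% = 7.973%.
On $600,000: 0.07973 × $600,000 = $47,838.

$47,840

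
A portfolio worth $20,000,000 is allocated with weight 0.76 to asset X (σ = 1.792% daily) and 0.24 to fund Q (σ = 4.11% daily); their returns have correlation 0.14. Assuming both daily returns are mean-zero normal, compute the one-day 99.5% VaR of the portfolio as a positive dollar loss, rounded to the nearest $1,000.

σ_p² = 0.76²·1.792² + 0.24²·4.11² + 2·0.14·0.76·0.24·1.792·4.11 = 3.2040 (%²).
σ_p = √3.2040 = 1.790%.
At 99.5%, z = 2.576.
VaR = 2.576 × 1.790% = 4.611%; on $20,000,000 that is $922,200.

$922,000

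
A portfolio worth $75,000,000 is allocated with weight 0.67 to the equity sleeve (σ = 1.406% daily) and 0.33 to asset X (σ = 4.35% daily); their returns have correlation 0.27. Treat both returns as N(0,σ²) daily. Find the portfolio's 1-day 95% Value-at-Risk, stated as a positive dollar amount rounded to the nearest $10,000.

$2,370,000

σ_p² = 0.67²·1.406² + 0.33²·4.35² + 2·0.27·0.67·0.33·1.406·4.35 = 3.6783 (%²).
σ_p = √3.6783 = 1.918%.
At 95%, z = 1.645.
VaR = 1.645 × 1.918% = 3.155%; on $75,000,000 that is $2,366,250.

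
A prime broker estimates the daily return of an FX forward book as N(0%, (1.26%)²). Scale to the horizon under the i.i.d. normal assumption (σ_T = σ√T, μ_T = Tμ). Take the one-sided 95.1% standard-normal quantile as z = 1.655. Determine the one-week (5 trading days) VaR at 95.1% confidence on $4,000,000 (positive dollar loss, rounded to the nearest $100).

$186,500

σ_{5d} = 1.26% × √5 = 2.817%.
VaR = 1.655 × 2.817% = 4.662%.
On $4,000,000: 0.04662 × $4,000,000 = $186,480.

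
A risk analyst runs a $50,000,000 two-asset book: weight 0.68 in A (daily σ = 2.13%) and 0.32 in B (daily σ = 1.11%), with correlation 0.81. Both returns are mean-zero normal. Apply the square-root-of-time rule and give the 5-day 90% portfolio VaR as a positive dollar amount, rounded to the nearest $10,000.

$2,510,000

σ_p = √(0.68²·2.13² + 0.32²·1.11² + 2·0.81·0.68·0.32·2.13·1.11) = 1.749%.
σ_{5d} = 1.749% × √5 = 3.911%.
z(90%) = 1.282.
VaR = 1.282 × 3.911% = 5.014%; on $50,000,000 that is $2,507,000.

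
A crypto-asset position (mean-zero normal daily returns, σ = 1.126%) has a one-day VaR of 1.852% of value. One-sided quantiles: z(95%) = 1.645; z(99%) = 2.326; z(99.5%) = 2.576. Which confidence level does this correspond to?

Implied z = VaR/σ = 1.852 / 1.126 = 1.645.
This matches z(95%) = 1.645.

95%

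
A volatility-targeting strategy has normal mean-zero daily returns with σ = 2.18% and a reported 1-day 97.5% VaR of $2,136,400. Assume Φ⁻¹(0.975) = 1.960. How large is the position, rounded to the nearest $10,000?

$50,000,000

VaR as a fraction of value: z·σ = 1.960 × 2.18% = 4.2728%.
Position = $2,136,400 / 0.042728 = $50,000,000.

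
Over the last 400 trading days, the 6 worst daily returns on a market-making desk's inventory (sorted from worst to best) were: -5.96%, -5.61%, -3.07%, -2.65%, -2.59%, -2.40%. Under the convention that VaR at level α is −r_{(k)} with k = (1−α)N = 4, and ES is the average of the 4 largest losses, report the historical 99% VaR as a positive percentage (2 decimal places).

k = 4; the 4th lowest return is -2.65%, so VaR = 2.65%.

2.65%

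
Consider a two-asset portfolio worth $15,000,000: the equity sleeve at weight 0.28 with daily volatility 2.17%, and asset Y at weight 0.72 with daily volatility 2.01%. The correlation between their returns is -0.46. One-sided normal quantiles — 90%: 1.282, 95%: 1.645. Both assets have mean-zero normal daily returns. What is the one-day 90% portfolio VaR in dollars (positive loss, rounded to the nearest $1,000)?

σ_p² = 0.28²·2.17² + 0.72²·2.01² + 2·-0.46·0.28·0.72·2.17·2.01 = 1.6546 (%²).
σ_p = √1.6546 = 1.286%.
VaR = 1.282 × 1.286% = 1.649%; on $15,000,000 that is $247,350.

$247,000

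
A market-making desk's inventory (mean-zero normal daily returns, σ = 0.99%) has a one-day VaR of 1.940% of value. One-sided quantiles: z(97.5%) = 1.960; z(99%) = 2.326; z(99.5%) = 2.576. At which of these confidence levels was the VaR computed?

97.5%

Implied z = VaR/σ = 1.940 / 0.99 = 1.960.
This matches z(97.5%) = 1.960.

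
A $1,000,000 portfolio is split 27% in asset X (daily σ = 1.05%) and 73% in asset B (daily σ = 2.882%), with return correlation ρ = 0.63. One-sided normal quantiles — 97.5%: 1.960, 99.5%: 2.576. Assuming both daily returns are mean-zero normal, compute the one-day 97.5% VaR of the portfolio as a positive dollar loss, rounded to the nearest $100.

σ_p² = 0.27²·1.05² + 0.73²·2.882² + 2·0.63·0.27·0.73·1.05·2.882 = 5.2581 (%²).
σ_p = √5.2581 = 2.293%.
VaR = 1.960 × 2.293% = 4.494%; on $1,000,000 that is $44,940.

$44,900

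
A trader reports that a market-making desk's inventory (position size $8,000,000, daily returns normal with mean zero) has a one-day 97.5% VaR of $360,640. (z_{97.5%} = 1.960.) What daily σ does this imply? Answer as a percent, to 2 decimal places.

VaR as a fraction: $360,640 / $8,000,000 = 4.508%.
σ = VaR / z = 4.508% / 1.960 = 2.300%.

2.30%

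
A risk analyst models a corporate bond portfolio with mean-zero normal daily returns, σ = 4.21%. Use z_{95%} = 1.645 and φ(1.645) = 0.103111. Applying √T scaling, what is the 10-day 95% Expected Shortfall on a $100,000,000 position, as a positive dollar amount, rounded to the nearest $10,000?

$27,450,000

σ_{10d} = 4.21% × √10 = 13.313%.
ES multiplier = φ(z)/(1−α) = 0.103111/0.05 = 2.062.
ES = 13.313% × 2.062 = 27.451%; on $100,000,000: $27,451,000.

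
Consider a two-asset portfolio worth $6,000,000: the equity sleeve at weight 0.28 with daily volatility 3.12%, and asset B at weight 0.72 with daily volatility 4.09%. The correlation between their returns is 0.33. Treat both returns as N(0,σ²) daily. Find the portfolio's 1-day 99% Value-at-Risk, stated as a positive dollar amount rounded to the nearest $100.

σ_p² = 0.28²·3.12² + 0.72²·4.09² + 2·0.33·0.28·0.72·3.12·4.09 = 11.1329 (%²).
σ_p = √11.1329 = 3.337%.
At 99%, z = 2.326.
VaR = 2.326 × 3.337% = 7.762%; on $6,000,000 that is $465,720.

$465,700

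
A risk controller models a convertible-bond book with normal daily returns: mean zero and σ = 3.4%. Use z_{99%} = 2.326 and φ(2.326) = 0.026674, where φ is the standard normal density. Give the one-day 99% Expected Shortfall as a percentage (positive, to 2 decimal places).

9.07%

Tail multiplier: φ(z)/(1−α) = 0.026674 / 0.01 = 2.667.
ES = 3.4% × 2.667 = 9.068%.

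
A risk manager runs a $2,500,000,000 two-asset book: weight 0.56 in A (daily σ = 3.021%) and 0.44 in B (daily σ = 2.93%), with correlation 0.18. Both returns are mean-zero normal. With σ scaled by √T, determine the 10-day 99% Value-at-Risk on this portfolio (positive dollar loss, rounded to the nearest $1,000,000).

σ_p = √(0.56²·3.021² + 0.44²·2.93² + 2·0.18·0.56·0.44·3.021·2.93) = 2.304%.
σ_{10d} = 2.304% × √10 = 7.286%.
z(99%) = 2.326.
VaR = 2.326 × 7.286% = 16.947%; on $2,500,000,000 that is $423,675,000.

$424,000,000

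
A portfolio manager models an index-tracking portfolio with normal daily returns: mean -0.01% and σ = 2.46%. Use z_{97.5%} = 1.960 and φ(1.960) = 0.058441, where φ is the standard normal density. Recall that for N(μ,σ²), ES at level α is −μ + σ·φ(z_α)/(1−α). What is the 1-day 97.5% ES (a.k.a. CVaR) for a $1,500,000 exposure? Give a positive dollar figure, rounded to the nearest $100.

Tail multiplier: φ(z)/(1−α) = 0.058441 / 0.025 = 2.338.
ES = −(-0.01%) + 2.46% × 2.338 = 5.761%.
On $1,500,000: 0.05761 × $1,500,000 = $86,415.

$86,400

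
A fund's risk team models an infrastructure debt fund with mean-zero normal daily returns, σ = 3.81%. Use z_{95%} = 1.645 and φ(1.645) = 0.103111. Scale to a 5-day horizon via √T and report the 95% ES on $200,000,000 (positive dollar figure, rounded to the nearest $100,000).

$35,100,000

σ_{5d} = 3.81% × √5 = 8.519%.
ES multiplier = φ(z)/(1−α) = 0.103111/0.05 = 2.062.
ES = 8.519% × 2.062 = 17.566%; on $200,000,000: $35,132,000.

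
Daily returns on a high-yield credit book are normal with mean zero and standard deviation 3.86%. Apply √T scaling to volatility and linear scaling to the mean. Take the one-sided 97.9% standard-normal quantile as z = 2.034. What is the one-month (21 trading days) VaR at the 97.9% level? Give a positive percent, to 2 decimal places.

σ_{21d} = 3.86% × √21 = 17.689%.
VaR = 2.034 × 17.689% = 35.979%.

35.98%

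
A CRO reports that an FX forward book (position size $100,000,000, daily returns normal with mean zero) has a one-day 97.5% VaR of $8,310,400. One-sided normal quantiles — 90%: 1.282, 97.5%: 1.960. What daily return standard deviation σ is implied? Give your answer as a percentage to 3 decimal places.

VaR as a fraction: $8,310,400 / $100,000,000 = 8.310%.
σ = VaR / z = 8.310% / 1.960 = 4.240%.

4.240%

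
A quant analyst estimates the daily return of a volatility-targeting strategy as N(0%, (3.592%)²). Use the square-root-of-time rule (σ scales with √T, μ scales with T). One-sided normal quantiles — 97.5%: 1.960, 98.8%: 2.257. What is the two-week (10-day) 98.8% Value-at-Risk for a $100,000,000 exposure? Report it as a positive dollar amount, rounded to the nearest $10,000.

$25,640,000

σ_{10d} = 3.592% × √10 = 11.359%.
VaR = 2.257 × 11.359% = 25.637%.
On $100,000,000: 0.25637 × $100,000,000 = $25,637,000.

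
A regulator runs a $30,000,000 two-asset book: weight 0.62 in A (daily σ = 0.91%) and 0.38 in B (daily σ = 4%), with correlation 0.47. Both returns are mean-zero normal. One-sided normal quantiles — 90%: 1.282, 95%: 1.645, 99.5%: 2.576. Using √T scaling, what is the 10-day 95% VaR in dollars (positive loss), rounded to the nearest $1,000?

$2,892,000

σ_p = √(0.62²·0.91² + 0.38²·4² + 2·0.47·0.62·0.38·0.91·4) = 1.853%.
σ_{10d} = 1.853% × √10 = 5.860%.
VaR = 1.645 × 5.860% = 9.640%; on $30,000,000 that is $2,892,000.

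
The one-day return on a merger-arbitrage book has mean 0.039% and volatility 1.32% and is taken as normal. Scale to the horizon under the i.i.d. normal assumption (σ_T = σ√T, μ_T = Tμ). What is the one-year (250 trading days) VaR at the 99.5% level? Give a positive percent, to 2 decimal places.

At 99.5%, z = 2.576.
σ_{250d} = 1.32% × √250 = 20.871%; μ_{250d} = 250 × 0.039% = 9.750%.
VaR = −(9.750%) + 2.576 × 20.871% = 44.014%.

44.01%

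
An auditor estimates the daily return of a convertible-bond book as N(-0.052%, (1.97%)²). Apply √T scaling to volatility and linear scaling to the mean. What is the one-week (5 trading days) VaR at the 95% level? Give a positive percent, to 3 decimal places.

7.506%

At 95%, z = 1.645.
σ_{5d} = 1.97% × √5 = 4.405%; μ_{5d} = 5 × -0.052% = -0.260%.
VaR = −(-0.260%) + 1.645 × 4.405% = 7.506%.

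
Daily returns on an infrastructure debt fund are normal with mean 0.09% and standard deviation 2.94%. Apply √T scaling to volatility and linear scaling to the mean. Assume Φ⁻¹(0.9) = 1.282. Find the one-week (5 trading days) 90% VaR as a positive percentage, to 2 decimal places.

7.98%

σ_{5d} = 2.94% × √5 = 6.574%; μ_{5d} = 5 × 0.09% = 0.450%.
VaR = −(0.450%) + 1.282 × 6.574% = 7.978%.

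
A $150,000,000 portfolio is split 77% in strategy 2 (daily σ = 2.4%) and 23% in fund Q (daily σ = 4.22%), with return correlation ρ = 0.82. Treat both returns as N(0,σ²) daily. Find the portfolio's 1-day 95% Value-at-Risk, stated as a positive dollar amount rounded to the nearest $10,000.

$6,670,000

σ_p² = 0.77²·2.4² + 0.23²·4.22² + 2·0.82·0.77·0.23·2.4·4.22 = 7.2988 (%²).
σ_p = √7.2988 = 2.702%.
At 95%, z = 1.645.
VaR = 1.645 × 2.702% = 4.445%; on $150,000,000 that is $6,667,500.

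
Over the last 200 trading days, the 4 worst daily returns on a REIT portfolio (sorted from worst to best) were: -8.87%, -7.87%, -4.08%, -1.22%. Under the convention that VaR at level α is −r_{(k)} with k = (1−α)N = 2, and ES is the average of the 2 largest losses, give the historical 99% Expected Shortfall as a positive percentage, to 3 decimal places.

The 2 worst returns sum to -16.74%.
ES = −(-16.74%) / 2 = 8.37% ≈ 8.370%.

8.370%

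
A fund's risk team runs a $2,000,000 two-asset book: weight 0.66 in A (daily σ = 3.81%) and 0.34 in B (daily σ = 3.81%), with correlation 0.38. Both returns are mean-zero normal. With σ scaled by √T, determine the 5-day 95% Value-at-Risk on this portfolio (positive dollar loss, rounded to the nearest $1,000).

$238,000

σ_p = √(0.66²·3.81² + 0.34²·3.81² + 2·0.38·0.66·0.34·3.81·3.81) = 3.237%.
σ_{5d} = 3.237% × √5 = 7.238%.
z(95%) = 1.645.
VaR = 1.645 × 7.238% = 11.907%; on $2,000,000 that is $238,140.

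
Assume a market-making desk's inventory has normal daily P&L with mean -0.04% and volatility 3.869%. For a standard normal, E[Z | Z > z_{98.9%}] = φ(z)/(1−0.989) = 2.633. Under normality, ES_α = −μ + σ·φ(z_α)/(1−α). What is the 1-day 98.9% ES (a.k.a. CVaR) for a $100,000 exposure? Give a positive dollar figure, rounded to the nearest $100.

ES = −(-0.04%) + 3.869% × 2.633 = 10.227%.
On $100,000: 0.10227 × $100,000 = $10,227.

$10,200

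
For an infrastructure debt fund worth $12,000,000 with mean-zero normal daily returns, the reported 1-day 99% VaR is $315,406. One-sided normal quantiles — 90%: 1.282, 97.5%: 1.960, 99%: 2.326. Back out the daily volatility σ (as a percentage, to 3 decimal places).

VaR as a fraction: $315,406 / $12,000,000 = 2.628%.
σ = VaR / z = 2.628% / 2.326 = 1.130%.

1.130%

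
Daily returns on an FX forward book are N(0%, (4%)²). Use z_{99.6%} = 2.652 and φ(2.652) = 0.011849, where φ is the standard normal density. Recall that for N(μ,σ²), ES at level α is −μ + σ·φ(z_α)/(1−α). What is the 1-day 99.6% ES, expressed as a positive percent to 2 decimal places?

Tail multiplier: φ(z)/(1−α) = 0.011849 / 0.004 = 2.962.
ES = 4% × 2.962 = 11.848%.

11.85%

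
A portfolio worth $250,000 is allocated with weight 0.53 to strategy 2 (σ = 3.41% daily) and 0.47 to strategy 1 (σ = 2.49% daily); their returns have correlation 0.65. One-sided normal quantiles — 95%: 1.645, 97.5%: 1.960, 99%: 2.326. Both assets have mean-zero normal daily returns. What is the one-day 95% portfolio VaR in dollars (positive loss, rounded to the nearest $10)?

σ_p² = 0.53²·3.41² + 0.47²·2.49² + 2·0.65·0.53·0.47·3.41·2.49 = 7.3855 (%²).
σ_p = √7.3855 = 2.718%.
VaR = 1.645 × 2.718% = 4.471%; on $250,000 that is $11,178.

$11,180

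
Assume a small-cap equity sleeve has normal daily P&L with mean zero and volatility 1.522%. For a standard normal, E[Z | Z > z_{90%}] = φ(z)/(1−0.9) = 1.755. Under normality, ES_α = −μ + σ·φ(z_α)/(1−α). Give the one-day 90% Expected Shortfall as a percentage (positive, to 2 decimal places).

2.67%

ES = 1.522% × 1.755 = 2.671%.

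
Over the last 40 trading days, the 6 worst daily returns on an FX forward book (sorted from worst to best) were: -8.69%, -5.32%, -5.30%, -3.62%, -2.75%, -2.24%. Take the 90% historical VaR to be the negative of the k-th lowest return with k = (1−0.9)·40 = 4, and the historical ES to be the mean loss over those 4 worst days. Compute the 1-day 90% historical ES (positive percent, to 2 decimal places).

5.73%

The 4 worst returns sum to -22.93%.
ES = −(-22.93%) / 4 = 5.7325% ≈ 5.73%.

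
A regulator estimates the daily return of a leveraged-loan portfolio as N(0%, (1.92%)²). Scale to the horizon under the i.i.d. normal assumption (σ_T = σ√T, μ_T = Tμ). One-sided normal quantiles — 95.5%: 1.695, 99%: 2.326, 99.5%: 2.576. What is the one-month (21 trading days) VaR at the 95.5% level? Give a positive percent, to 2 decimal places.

σ_{21d} = 1.92% × √21 = 8.799%.
VaR = 1.695 × 8.799% = 14.914%.

14.91%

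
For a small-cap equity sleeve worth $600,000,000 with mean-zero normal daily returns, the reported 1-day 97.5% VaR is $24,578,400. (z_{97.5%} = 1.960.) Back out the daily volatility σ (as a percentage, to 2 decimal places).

VaR as a fraction: $24,578,400 / $600,000,000 = 4.096%.
σ = VaR / z = 4.096% / 1.960 = 2.090%.

2.09%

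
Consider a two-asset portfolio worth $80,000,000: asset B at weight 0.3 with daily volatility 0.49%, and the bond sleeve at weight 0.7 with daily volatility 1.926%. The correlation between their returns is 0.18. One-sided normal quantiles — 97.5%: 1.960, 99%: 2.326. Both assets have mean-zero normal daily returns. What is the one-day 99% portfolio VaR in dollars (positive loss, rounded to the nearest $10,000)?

σ_p² = 0.3²·0.49² + 0.7²·1.926² + 2·0.18·0.3·0.7·0.49·1.926 = 1.9106 (%²).
σ_p = √1.9106 = 1.382%.
VaR = 2.326 × 1.382% = 3.215%; on $80,000,000 that is $2,572,000.

$2,570,000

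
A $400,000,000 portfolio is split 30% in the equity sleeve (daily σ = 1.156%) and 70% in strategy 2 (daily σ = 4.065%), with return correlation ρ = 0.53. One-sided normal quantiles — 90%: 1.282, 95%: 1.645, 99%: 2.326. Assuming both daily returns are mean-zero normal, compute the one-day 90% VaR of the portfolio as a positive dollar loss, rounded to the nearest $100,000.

$15,600,000

σ_p² = 0.3²·1.156² + 0.7²·4.065² + 2·0.53·0.3·0.7·1.156·4.065 = 9.2632 (%²).
σ_p = √9.2632 = 3.044%.
VaR = 1.282 × 3.044% = 3.902%; on $400,000,000 that is $15,608,000.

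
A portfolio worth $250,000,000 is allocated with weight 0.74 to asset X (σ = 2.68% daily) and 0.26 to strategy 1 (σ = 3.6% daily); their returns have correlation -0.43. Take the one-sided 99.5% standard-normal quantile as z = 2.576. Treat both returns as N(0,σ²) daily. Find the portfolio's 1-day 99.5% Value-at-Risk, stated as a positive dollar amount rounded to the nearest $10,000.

σ_p² = 0.74²·2.68² + 0.26²·3.6² + 2·-0.43·0.74·0.26·2.68·3.6 = 3.2128 (%²).
σ_p = √3.2128 = 1.792%.
VaR = 2.576 × 1.792% = 4.616%; on $250,000,000 that is $11,540,000.

$11,540,000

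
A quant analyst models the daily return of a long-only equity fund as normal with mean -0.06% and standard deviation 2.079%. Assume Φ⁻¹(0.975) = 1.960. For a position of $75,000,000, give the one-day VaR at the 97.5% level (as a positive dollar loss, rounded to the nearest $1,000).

VaR = −μ + z·σ = −(-0.06%) + 1.960 × 2.079% = 4.135%.
On $75,000,000: 0.04135 × $75,000,000 = $3,101,250.

$3,101,000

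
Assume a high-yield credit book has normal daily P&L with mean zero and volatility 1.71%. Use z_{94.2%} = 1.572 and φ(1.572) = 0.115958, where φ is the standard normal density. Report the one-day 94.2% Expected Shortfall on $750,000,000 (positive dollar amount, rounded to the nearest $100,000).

$25,600,000

Tail multiplier: φ(z)/(1−α) = 0.115958 / 0.058 = 1.999.
ES = 1.71% × 1.999 = 3.418%.
On $750,000,000: 0.03418 × $750,000,000 = $25,635,000.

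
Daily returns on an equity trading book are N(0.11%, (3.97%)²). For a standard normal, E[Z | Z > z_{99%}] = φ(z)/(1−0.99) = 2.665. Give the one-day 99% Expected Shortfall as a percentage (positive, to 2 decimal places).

ES = −(0.11%) + 3.97% × 2.665 = 10.470%.

10.47%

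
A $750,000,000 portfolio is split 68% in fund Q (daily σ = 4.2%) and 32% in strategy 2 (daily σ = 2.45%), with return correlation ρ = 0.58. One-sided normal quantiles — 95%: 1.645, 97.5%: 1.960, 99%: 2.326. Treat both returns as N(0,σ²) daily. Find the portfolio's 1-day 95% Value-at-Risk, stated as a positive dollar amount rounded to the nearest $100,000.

σ_p² = 0.68²·4.2² + 0.32²·2.45² + 2·0.58·0.68·0.32·4.2·2.45 = 11.3688 (%²).
σ_p = √11.3688 = 3.372%.
VaR = 1.645 × 3.372% = 5.547%; on $750,000,000 that is $41,602,500.

$41,600,000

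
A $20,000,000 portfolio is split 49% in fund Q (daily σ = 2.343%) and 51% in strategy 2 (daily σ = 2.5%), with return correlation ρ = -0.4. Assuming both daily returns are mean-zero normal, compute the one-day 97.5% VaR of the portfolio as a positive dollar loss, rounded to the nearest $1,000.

$522,000

σ_p² = 0.49²·2.343² + 0.51²·2.5² + 2·-0.4·0.49·0.51·2.343·2.5 = 1.7727 (%²).
σ_p = √1.7727 = 1.331%.
At 97.5%, z = 1.960.
VaR = 1.960 × 1.331% = 2.609%; on $20,000,000 that is $521,800.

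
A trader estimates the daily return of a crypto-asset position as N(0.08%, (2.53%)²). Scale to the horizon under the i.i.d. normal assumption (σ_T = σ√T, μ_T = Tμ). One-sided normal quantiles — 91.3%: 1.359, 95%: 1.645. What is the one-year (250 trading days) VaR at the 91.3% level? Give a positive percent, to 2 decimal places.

σ_{250d} = 2.53% × √250 = 40.003%; μ_{250d} = 250 × 0.08% = 20.000%.
VaR = −(20.000%) + 1.359 × 40.003% = 34.364%.

34.36%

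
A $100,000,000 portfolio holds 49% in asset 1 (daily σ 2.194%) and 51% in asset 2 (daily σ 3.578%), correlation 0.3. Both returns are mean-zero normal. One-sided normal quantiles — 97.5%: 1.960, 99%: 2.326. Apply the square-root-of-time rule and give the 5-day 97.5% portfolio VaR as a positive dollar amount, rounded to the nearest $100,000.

$10,400,000

σ_p = √(0.49²·2.194² + 0.51²·3.578² + 2·0.3·0.49·0.51·2.194·3.578) = 2.380%.
σ_{5d} = 2.380% × √5 = 5.322%.
VaR = 1.960 × 5.322% = 10.431%; on $100,000,000 that is $10,431,000.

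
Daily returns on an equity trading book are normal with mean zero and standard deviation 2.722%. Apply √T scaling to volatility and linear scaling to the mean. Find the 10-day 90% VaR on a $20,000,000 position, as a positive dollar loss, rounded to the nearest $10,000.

$2,210,000

At 90%, z = 1.282.
σ_{10d} = 2.722% × √10 = 8.608%.
VaR = 1.282 × 8.608% = 11.035%.
On $20,000,000: 0.11035 × $20,000,000 = $2,207,000.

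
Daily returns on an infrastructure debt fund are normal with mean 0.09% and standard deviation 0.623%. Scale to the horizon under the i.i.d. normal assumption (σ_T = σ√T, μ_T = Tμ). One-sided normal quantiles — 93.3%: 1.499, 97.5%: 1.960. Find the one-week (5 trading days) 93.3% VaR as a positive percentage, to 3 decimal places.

1.638%

σ_{5d} = 0.623% × √5 = 1.393%; μ_{5d} = 5 × 0.09% = 0.450%.
VaR = −(0.450%) + 1.499 × 1.393% = 1.638%.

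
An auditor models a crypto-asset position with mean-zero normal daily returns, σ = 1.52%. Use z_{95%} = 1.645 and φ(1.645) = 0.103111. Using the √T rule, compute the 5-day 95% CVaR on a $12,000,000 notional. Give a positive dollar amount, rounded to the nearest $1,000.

$841,000

σ_{5d} = 1.52% × √5 = 3.399%.
ES multiplier = φ(z)/(1−α) = 0.103111/0.05 = 2.062.
ES = 3.399% × 2.062 = 7.009%; on $12,000,000: $841,080.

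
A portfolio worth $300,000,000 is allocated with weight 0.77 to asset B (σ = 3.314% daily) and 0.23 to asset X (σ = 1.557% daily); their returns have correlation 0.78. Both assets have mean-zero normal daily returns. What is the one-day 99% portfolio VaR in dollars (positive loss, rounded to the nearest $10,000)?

σ_p² = 0.77²·3.314² + 0.23²·1.557² + 2·0.78·0.77·0.23·3.314·1.557 = 8.0654 (%²).
σ_p = √8.0654 = 2.840%.
At 99%, z = 2.326.
VaR = 2.326 × 2.840% = 6.606%; on $300,000,000 that is $19,818,000.

$19,820,000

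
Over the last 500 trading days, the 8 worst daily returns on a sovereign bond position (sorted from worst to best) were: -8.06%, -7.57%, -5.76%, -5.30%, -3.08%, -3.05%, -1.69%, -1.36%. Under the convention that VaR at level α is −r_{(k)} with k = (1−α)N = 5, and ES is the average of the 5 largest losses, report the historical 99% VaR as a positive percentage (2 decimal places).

k = 5; the 5th lowest return is -3.08%, so VaR = 3.08%.

3.08%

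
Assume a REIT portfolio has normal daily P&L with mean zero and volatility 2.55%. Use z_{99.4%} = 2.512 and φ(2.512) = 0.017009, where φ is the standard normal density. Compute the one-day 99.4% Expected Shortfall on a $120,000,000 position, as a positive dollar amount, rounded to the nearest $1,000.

$8,675,000

Tail multiplier: φ(z)/(1−α) = 0.017009 / 0.006 = 2.835.
ES = 2.55% × 2.835 = 7.229%.
On $120,000,000: 0.07229 × $120,000,000 = $8,674,800.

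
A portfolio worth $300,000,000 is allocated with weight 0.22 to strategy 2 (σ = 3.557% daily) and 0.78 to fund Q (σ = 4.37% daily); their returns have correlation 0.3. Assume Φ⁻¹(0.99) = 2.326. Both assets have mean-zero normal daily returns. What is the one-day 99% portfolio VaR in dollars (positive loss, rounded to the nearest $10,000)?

σ_p² = 0.22²·3.557² + 0.78²·4.37² + 2·0.3·0.22·0.78·3.557·4.37 = 13.8313 (%²).
σ_p = √13.8313 = 3.719%.
VaR = 2.326 × 3.719% = 8.650%; on $300,000,000 that is $25,950,000.

$25,950,000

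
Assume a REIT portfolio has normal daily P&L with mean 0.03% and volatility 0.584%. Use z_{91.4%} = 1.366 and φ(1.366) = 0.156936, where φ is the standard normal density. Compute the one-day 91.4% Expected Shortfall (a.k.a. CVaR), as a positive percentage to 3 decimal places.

Tail multiplier: φ(z)/(1−α) = 0.156936 / 0.086 = 1.825.
ES = −(0.03%) + 0.584% × 1.825 = 1.036%.

1.036%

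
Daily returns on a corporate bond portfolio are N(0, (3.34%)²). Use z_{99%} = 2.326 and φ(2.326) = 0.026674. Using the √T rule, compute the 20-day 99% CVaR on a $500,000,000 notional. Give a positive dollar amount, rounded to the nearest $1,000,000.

σ_{20d} = 3.34% × √20 = 14.937%.
ES multiplier = φ(z)/(1−α) = 0.026674/0.01 = 2.667.
ES = 14.937% × 2.667 = 39.837%; on $500,000,000: $199,185,000.

$199,000,000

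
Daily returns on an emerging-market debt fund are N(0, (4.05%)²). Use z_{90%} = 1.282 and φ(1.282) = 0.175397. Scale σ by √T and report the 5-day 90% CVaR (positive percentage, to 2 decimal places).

σ_{5d} = 4.05% × √5 = 9.056%.
ES multiplier = φ(z)/(1−α) = 0.175397/0.1 = 1.754.
ES = 9.056% × 1.754 = 15.884%.

15.88%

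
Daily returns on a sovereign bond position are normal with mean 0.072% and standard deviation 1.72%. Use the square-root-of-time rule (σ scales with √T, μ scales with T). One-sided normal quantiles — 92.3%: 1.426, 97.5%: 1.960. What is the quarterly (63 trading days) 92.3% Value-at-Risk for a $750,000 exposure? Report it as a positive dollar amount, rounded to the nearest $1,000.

σ_{63d} = 1.72% × √63 = 13.652%; μ_{63d} = 63 × 0.072% = 4.536%.
VaR = −(4.536%) + 1.426 × 13.652% = 14.932%.
On $750,000: 0.14932 × $750,000 = $111,990.

$112,000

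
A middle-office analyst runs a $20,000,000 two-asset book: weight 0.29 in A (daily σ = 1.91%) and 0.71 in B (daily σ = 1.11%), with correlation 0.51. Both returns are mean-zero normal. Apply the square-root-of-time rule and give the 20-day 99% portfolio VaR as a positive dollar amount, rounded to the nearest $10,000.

σ_p = √(0.29²·1.91² + 0.71²·1.11² + 2·0.51·0.29·0.71·1.91·1.11) = 1.172%.
σ_{20d} = 1.172% × √20 = 5.241%.
z(99%) = 2.326.
VaR = 2.326 × 5.241% = 12.191%; on $20,000,000 that is $2,438,200.

$2,440,000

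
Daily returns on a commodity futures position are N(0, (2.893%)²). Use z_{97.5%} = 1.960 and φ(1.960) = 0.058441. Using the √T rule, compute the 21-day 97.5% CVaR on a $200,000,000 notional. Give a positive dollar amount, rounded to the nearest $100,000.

$62,000,000

σ_{21d} = 2.893% × √21 = 13.257%.
ES multiplier = φ(z)/(1−α) = 0.058441/0.025 = 2.338.
ES = 13.257% × 2.338 = 30.995%; on $200,000,000: $61,990,000.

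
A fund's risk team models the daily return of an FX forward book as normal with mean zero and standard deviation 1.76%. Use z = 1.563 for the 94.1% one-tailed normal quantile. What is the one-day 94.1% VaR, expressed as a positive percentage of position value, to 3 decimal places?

VaR = z·σ = 1.563 × 1.76% = 2.751%.

2.751%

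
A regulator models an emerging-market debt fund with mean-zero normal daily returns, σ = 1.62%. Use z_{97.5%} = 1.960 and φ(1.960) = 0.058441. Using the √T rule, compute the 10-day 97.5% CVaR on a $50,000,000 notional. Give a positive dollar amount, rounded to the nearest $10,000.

σ_{10d} = 1.62% × √10 = 5.123%.
ES multiplier = φ(z)/(1−α) = 0.058441/0.025 = 2.338.
ES = 5.123% × 2.338 = 11.978%; on $50,000,000: $5,989,000.

$5,990,000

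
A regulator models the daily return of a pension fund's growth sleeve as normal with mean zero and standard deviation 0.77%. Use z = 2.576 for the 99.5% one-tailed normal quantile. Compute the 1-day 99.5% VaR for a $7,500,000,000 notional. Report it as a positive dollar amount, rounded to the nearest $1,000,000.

VaR = z·σ = 2.576 × 0.77% = 1.984%.
On $7,500,000,000: 0.01984 × $7,500,000,000 = $148,800,000.

$149,000,000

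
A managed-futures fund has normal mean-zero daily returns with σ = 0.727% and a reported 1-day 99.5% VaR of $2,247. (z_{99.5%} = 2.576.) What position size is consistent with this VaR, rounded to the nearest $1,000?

VaR as a fraction of value: z·σ = 2.576 × 0.727% = 1.87275%.
Position = $2,247 / 0.0187275 = $119,984.

$120,000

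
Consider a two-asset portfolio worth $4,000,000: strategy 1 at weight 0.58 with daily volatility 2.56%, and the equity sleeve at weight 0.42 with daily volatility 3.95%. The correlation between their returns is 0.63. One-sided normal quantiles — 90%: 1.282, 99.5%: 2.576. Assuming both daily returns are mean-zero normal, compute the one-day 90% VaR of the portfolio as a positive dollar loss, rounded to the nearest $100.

$145,600

σ_p² = 0.58²·2.56² + 0.42²·3.95² + 2·0.63·0.58·0.42·2.56·3.95 = 8.0606 (%²).
σ_p = √8.0606 = 2.839%.
VaR = 1.282 × 2.839% = 3.640%; on $4,000,000 that is $145,600.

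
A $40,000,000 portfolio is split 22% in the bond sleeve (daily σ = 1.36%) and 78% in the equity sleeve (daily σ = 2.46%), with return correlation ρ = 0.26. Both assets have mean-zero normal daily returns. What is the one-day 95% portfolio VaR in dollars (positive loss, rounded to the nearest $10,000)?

$1,330,000

σ_p² = 0.22²·1.36² + 0.78²·2.46² + 2·0.26·0.22·0.78·1.36·2.46 = 4.0698 (%²).
σ_p = √4.0698 = 2.017%.
At 95%, z = 1.645.
VaR = 1.645 × 2.017% = 3.318%; on $40,000,000 that is $1,327,200.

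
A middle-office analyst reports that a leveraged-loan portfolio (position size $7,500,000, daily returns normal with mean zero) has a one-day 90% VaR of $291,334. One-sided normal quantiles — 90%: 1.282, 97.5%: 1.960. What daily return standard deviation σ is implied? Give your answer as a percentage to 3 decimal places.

3.030%

VaR as a fraction: $291,334 / $7,500,000 = 3.884%.
σ = VaR / z = 3.884% / 1.282 = 3.030%.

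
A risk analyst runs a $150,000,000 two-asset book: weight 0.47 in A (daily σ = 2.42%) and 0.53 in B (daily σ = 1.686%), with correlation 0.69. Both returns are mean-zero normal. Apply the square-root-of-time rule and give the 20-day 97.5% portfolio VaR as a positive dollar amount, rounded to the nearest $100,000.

σ_p = √(0.47²·2.42² + 0.53²·1.686² + 2·0.69·0.47·0.53·2.42·1.686) = 1.869%.
σ_{20d} = 1.869% × √20 = 8.358%.
z(97.5%) = 1.960.
VaR = 1.960 × 8.358% = 16.382%; on $150,000,000 that is $24,573,000.

$24,600,000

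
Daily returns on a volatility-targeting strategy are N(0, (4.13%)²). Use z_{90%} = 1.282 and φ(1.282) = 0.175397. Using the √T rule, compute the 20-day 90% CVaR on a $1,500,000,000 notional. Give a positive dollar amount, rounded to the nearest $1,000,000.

$486,000,000

σ_{20d} = 4.13% × √20 = 18.470%.
ES multiplier = φ(z)/(1−α) = 0.175397/0.1 = 1.754.
ES = 18.470% × 1.754 = 32.396%; on $1,500,000,000: $485,940,000.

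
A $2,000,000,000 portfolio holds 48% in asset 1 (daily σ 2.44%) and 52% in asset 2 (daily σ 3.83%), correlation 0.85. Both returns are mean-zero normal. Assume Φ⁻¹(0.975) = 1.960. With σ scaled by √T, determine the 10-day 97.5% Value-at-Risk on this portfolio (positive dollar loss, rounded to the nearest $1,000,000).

$378,000,000

σ_p = √(0.48²·2.44² + 0.52²·3.83² + 2·0.85·0.48·0.52·2.44·3.83) = 3.050%.
σ_{10d} = 3.050% × √10 = 9.645%.
VaR = 1.960 × 9.645% = 18.904%; on $2,000,000,000 that is $378,080,000.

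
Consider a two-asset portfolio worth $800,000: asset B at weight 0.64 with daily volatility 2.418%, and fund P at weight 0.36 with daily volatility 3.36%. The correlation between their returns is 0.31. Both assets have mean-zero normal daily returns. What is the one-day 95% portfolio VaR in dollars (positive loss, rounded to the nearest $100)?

σ_p² = 0.64²·2.418² + 0.36²·3.36² + 2·0.31·0.64·0.36·2.418·3.36 = 5.0185 (%²).
σ_p = √5.0185 = 2.240%.
At 95%, z = 1.645.
VaR = 1.645 × 2.240% = 3.685%; on $800,000 that is $29,480.

$29,500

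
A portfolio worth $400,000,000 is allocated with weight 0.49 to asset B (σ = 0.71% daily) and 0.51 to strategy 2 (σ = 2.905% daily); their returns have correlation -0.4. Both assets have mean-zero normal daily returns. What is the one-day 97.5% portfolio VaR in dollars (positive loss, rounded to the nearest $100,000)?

σ_p² = 0.49²·0.71² + 0.51²·2.905² + 2·-0.4·0.49·0.51·0.71·2.905 = 1.9037 (%²).
σ_p = √1.9037 = 1.380%.
At 97.5%, z = 1.960.
VaR = 1.960 × 1.380% = 2.705%; on $400,000,000 that is $10,820,000.

$10,800,000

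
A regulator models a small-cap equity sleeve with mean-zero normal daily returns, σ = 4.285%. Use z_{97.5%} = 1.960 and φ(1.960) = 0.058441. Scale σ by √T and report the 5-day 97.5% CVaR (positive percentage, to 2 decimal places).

σ_{5d} = 4.285% × √5 = 9.582%.
ES multiplier = φ(z)/(1−α) = 0.058441/0.025 = 2.338.
ES = 9.582% × 2.338 = 22.403%.

22.40%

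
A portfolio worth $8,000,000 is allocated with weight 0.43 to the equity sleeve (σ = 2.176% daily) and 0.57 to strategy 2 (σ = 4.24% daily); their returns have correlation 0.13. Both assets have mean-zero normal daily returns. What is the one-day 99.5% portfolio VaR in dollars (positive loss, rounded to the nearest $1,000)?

$557,000

σ_p² = 0.43²·2.176² + 0.57²·4.24² + 2·0.13·0.43·0.57·2.176·4.24 = 7.3044 (%²).
σ_p = √7.3044 = 2.703%.
At 99.5%, z = 2.576.
VaR = 2.576 × 2.703% = 6.963%; on $8,000,000 that is $557,040.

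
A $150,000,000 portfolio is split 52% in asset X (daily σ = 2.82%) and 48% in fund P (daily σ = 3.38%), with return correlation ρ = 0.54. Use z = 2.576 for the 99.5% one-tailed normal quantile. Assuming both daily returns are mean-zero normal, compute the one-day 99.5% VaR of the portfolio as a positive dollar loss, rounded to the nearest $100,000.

σ_p² = 0.52²·2.82² + 0.48²·3.38² + 2·0.54·0.52·0.48·2.82·3.38 = 7.3519 (%²).
σ_p = √7.3519 = 2.711%.
VaR = 2.576 × 2.711% = 6.984%; on $150,000,000 that is $10,476,000.

$10,500,000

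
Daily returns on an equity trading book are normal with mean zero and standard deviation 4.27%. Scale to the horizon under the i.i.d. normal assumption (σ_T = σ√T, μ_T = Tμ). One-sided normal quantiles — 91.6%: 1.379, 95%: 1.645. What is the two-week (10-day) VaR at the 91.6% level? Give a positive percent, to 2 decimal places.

σ_{10d} = 4.27% × √10 = 13.503%.
VaR = 1.379 × 13.503% = 18.621%.

18.62%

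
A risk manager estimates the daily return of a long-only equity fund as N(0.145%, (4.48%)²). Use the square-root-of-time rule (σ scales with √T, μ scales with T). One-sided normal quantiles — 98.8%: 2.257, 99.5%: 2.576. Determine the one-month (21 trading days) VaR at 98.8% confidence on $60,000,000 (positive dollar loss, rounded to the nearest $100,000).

$26,000,000

σ_{21d} = 4.48% × √21 = 20.530%; μ_{21d} = 21 × 0.145% = 3.045%.
VaR = −(3.045%) + 2.257 × 20.530% = 43.291%.
On $60,000,000: 0.43291 × $60,000,000 = $25,974,600.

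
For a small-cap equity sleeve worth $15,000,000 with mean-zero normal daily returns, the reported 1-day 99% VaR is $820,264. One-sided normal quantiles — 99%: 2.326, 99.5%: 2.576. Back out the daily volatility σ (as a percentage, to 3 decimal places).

VaR as a fraction: $820,264 / $15,000,000 = 5.468%.
σ = VaR / z = 5.468% / 2.326 = 2.351%.

2.351%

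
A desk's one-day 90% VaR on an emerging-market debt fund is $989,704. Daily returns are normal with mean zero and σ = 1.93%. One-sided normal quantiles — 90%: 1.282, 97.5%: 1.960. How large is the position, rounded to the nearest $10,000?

VaR as a fraction of value: z·σ = 1.282 × 1.93% = 2.47426%.
Position = $989,704 / 0.0247426 = $40,000,000.

$40,000,000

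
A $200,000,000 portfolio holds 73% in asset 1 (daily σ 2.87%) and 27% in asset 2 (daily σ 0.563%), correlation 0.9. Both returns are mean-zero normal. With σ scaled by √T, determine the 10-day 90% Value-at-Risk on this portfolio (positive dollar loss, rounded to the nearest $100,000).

$18,100,000

σ_p = √(0.73²·2.87² + 0.27²·0.563² + 2·0.9·0.73·0.27·2.87·0.563) = 2.233%.
σ_{10d} = 2.233% × √10 = 7.061%.
z(90%) = 1.282.
VaR = 1.282 × 7.061% = 9.052%; on $200,000,000 that is $18,104,000.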